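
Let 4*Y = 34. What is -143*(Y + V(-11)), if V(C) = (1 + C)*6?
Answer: 14729/2 ≈ 7364.5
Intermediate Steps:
Y = 17/2 (Y = (¼)*34 = 17/2 ≈ 8.5000)
V(C) = 6 + 6*C
-143*(Y + V(-11)) = -143*(17/2 + (6 + 6*(-11))) = -143*(17/2 + (6 - 66)) = -143*(17/2 - 60) = -143*(-103/2) = 14729/2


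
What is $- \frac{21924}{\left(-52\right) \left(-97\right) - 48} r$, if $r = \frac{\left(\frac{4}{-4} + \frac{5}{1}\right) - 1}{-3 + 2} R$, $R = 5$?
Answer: $\frac{82215}{1249} \approx 65.825$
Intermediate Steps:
$r = -15$ ($r = \frac{\left(\frac{4}{-4} + \frac{5}{1}\right) - 1}{-3 + 2} \cdot 5 = \frac{\left(4 \left(- \frac{1}{4}\right) + 5 \cdot 1\right) - 1}{-1} \cdot 5 = \left(\left(-1 + 5\right) - 1\right) \left(-1\right) 5 = \left(4 - 1\right) \left(-1\right) 5 = 3 \left(-1\right) 5 = \left(-3\right) 5 = -15$)
$- \frac{21924}{\left(-52\right) \left(-97\right) - 48} r = - \frac{21924}{\left(-52\right) \left(-97\right) - 48} \left(-15\right) = - \frac{21924}{5044 - 48} \left(-15\right) = - \frac{21924}{4996} \left(-15\right) = \left(-21924\right) \frac{1}{4996} \left(-15\right) = \left(- \frac{5481}{1249}\right) \left(-15\right) = \frac{82215}{1249}$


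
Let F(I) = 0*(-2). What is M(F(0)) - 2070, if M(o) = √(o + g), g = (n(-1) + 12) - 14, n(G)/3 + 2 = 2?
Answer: -2070 + I*√2 ≈ -2070.0 + 1.4142*I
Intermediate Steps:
F(I) = 0
n(G) = 0 (n(G) = -6 + 3*2 = -6 + 6 = 0)
g = -2 (g = (0 + 12) - 14 = 12 - 14 = -2)
M(o) = √(-2 + o) (M(o) = √(o - 2) = √(-2 + o))
M(F(0)) - 2070 = √(-2 + 0) - 2070 = √(-2) - 2070 = I*√2 - 2070 = -2070 + I*√2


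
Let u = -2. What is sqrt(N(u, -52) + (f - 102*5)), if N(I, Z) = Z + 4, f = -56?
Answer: I*sqrt(614) ≈ 24.779*I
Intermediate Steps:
N(I, Z) = 4 + Z
sqrt(N(u, -52) + (f - 102*5)) = sqrt((4 - 52) + (-56 - 102*5)) = sqrt(-48 + (-56 - 510)) = sqrt(-48 - 566) = sqrt(-614) = I*sqrt(614)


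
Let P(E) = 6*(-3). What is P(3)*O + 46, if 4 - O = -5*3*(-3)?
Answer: 784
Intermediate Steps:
P(E) = -18
O = -41 (O = 4 - (-5*3)*(-3) = 4 - (-15)*(-3) = 4 - 1*45 = 4 - 45 = -41)
P(3)*O + 46 = -18*(-41) + 46 = 738 + 46 = 784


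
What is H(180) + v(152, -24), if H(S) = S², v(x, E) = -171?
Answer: 32229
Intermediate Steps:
H(180) + v(152, -24) = 180² - 171 = 32400 - 171 = 32229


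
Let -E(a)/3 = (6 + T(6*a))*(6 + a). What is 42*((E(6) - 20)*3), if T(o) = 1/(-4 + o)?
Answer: -119511/4 ≈ -29878.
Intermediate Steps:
E(a) = -3*(6 + a)*(6 + 1/(-4 + 6*a)) (E(a) = -3*(6 + 1/(-4 + 6*a))*(6 + a) = -3*(6 + a)*(6 + 1/(-4 + 6*a)))
42*((E(6) - 20)*3) = 42*((3*(138 - 193*6 - 36*6²)/(2*(-2 + 3*6)) - 20)*3) = 42*((3*(138 - 1158 - 36*36)/(2*(-2 + 18)) - 20)*3) = 42*(((3/2)*(138 - 1158 - 1296)/16 - 20)*3) = 42*(((3/2)*(1/16)*(-2316) - 20)*3) = 42*((-1737/8 - 20)*3) = 42*(-1897/8*3) = 42*(-5691/8) = -119511/4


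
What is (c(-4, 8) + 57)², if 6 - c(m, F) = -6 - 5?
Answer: 5476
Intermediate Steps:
c(m, F) = 17 (c(m, F) = 6 - (-6 - 5) = 6 - 1*(-11) = 6 + 11 = 17)
(c(-4, 8) + 57)² = (17 + 57)² = 74² = 5476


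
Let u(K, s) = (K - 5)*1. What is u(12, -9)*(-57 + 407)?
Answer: 2450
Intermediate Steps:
u(K, s) = -5 + K (u(K, s) = (-5 + K)*1 = -5 + K)
u(12, -9)*(-57 + 407) = (-5 + 12)*(-57 + 407) = 7*350 = 2450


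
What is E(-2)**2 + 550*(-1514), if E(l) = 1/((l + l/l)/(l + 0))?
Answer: -832696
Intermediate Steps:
E(l) = l/(1 + l) (E(l) = 1/((l + 1)/l) = 1/((1 + l)/l) = l/(1 + l))
E(-2)**2 + 550*(-1514) = (-2/(1 - 2))**2 + 550*(-1514) = (-2/(-1))**2 - 832700 = (-2*(-1))**2 - 832700 = 2**2 - 832700 = 4 - 832700 = -832696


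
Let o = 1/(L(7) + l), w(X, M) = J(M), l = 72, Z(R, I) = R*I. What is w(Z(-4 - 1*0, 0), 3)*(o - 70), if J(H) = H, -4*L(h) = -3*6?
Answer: -10708/51 ≈ -209.96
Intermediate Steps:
L(h) = 9/2 (L(h) = -(-3)*6/4 = -¼*(-18) = 9/2)
Z(R, I) = I*R
w(X, M) = M
o = 2/153 (o = 1/(9/2 + 72) = 1/(153/2) = 2/153 ≈ 0.013072)
w(Z(-4 - 1*0, 0), 3)*(o - 70) = 3*(2/153 - 70) = 3*(-10708/153) = -10708/51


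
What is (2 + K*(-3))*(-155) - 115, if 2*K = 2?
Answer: 40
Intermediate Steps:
K = 1 (K = (1/2)*2 = 1)
(2 + K*(-3))*(-155) - 115 = (2 + 1*(-3))*(-155) - 115 = (2 - 3)*(-155) - 115 = -1*(-155) - 115 = 155 - 115 = 40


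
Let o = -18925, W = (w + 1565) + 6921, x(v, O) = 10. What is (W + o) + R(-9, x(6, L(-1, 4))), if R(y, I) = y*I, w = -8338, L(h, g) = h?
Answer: -18867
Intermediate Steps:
R(y, I) = I*y
W = 148 (W = (-8338 + 1565) + 6921 = -6773 + 6921 = 148)
(W + o) + R(-9, x(6, L(-1, 4))) = (148 - 18925) + 10*(-9) = -18777 - 90 = -18867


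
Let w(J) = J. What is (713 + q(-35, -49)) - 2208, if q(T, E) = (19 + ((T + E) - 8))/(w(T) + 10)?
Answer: -37302/25 ≈ -1492.1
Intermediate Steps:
q(T, E) = (11 + E + T)/(10 + T) (q(T, E) = (19 + ((T + E) - 8))/(T + 10) = (19 + ((E + T) - 8))/(10 + T) = (19 + (-8 + E + T))/(10 + T) = (11 + E + T)/(10 + T))
(713 + q(-35, -49)) - 2208 = (713 + (11 - 49 - 35)/(10 - 35)) - 2208 = (713 - 73/(-25)) - 2208 = (713 - 1/25*(-73)) - 2208 = (713 + 73/25) - 2208 = 17898/25 - 2208 = -37302/25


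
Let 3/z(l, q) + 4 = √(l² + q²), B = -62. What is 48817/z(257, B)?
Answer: -195268/3 + 48817*√69893/3 ≈ 4.2369e+6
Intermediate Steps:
z(l, q) = 3/(-4 + √(l² + q²))
48817/z(257, B) = 48817/((3/(-4 + √(257² + (-62)²)))) = 48817/((3/(-4 + √(66049 + 3844)))) = 48817/((3/(-4 + √69893))) = 48817*(-4/3 + √69893/3) = -195268/3 + 48817*√69893/3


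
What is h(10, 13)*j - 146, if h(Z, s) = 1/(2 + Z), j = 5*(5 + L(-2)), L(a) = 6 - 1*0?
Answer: -1697/12 ≈ -141.42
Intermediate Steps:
L(a) = 6 (L(a) = 6 + 0 = 6)
j = 55 (j = 5*(5 + 6) = 5*11 = 55)
h(10, 13)*j - 146 = 55/(2 + 10) - 146 = 55/12 - 146 = -1697/12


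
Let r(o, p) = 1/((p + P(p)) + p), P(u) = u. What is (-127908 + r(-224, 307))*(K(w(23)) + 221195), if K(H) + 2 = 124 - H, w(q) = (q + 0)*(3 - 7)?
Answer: -8694234514401/307 ≈ -2.8320e+10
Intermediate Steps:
w(q) = -4*q (w(q) = q*(-4) = -4*q)
r(o, p) = 1/(3*p) (r(o, p) = 1/((p + p) + p) = 1/(2*p + p) = 1/(3*p))
K(H) = 122 - H (K(H) = -2 + (124 - H) = 122 - H)
(-127908 + r(-224, 307))*(K(w(23)) + 221195) = (-127908 + (1/3)/307)*((122 - (-4)*23) + 221195) = (-127908 + (1/3)*(1/307))*((122 - 1*(-92)) + 221195) = (-127908 + 1/921)*((122 + 92) + 221195) = -117803267*(214 + 221195)/921 = -117803267/921*221409 = -8694234514401/307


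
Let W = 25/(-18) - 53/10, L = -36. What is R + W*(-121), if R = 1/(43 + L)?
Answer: 254992/315 ≈ 809.50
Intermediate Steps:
W = -301/45 (W = 25*(-1/18) - 53*1/10 = -25/18 - 53/10 = -301/45 ≈ -6.6889)
R = 1/7 (R = 1/(43 - 36) = 1/7 ≈ 0.14286)
R + W*(-121) = 1/7 - 301/45*(-121) = 1/7 + 36421/45 = 254992/315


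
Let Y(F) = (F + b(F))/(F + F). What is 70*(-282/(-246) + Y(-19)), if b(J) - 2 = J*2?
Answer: 141435/779 ≈ 181.56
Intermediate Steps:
b(J) = 2 + 2*J (b(J) = 2 + J*2 = 2 + 2*J)
Y(F) = (2 + 3*F)/(2*F) (Y(F) = (F + (2 + 2*F))/(F + F) = (2 + 3*F)/((2*F)) = (2 + 3*F)*(1/(2*F)) = (2 + 3*F)/(2*F))
70*(-282/(-246) + Y(-19)) = 70*(-282/(-246) + (3/2 + 1/(-19))) = 70*(-282*(-1/246) + (3/2 - 1/19)) = 70*(47/41 + 55/38) = 70*(4041/1558) = 141435/779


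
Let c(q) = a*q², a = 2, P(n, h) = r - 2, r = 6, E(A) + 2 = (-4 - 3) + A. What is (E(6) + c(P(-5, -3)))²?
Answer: 841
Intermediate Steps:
E(A) = -9 + A (E(A) = -2 + ((-4 - 3) + A) = -2 + (-7 + A) = -9 + A)
P(n, h) = 4 (P(n, h) = 6 - 2 = 4)
c(q) = 2*q²
(E(6) + c(P(-5, -3)))² = ((-9 + 6) + 2*4²)² = (-3 + 2*16)² = (-3 + 32)² = 29² = 841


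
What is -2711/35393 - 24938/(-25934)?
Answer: 406161780/458941031 ≈ 0.88500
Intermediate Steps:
-2711/35393 - 24938/(-25934) = -2711*1/35393 - 24938*(-1/25934) = -2711/35393 + 12469/12967 = 406161780/458941031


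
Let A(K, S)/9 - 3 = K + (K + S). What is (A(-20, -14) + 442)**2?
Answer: 289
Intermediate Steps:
A(K, S) = 27 + 9*S + 18*K (A(K, S) = 27 + 9*(K + (K + S)) = 27 + 9*(S + 2*K) = 27 + (9*S + 18*K) = 27 + 9*S + 18*K)
(A(-20, -14) + 442)**2 = ((27 + 9*(-14) + 18*(-20)) + 442)**2 = ((27 - 126 - 360) + 442)**2 = (-459 + 442)**2 = (-17)**2 = 289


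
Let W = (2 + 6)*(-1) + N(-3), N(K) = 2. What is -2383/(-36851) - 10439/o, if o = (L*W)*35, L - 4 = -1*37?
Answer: -33470309/23216130 ≈ -1.4417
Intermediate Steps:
L = -33 (L = 4 - 1*37 = 4 - 37 = -33)
W = -6 (W = (2 + 6)*(-1) + 2 = 8*(-1) + 2 = -8 + 2 = -6)
o = 6930 (o = -33*(-6)*35 = 198*35 = 6930)
-2383/(-36851) - 10439/o = -2383/(-36851) - 10439/6930 = -2383*(-1/36851) - 10439*1/6930 = 2383/36851 - 949/630 = -33470309/23216130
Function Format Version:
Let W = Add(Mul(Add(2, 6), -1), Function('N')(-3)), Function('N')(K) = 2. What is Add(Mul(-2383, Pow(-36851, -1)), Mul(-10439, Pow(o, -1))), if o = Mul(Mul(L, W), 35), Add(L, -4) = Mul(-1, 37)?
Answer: Rational(-33470309, 23216130) ≈ -1.4417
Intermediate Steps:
L = -33 (L = Add(4, Mul(-1, 37)) = Add(4, -37) = -33)
W = -6 (W = Add(Mul(Add(2, 6), -1), 2) = Add(Mul(8, -1), 2) = Add(-8, 2) = -6)
o = 6930 (o = Mul(Mul(-33, -6), 35) = Mul(198, 35) = 6930)
Add(Mul(-2383, Pow(-36851, -1)), Mul(-10439, Pow(o, -1))) = Add(Mul(-2383, Pow(-36851, -1)), Mul(-10439, Pow(6930, -1))) = Add(Mul(-2383, Rational(-1, 36851)), Mul(-10439, Rational(1, 6930))) = Add(Rational(2383, 36851), Rational(-949, 630)) = Rational(-33470309, 23216130)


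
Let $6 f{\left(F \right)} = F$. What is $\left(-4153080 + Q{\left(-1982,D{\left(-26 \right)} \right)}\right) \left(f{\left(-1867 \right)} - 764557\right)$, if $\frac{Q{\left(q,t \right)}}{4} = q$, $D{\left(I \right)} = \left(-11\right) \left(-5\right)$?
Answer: $\frac{9547867681336}{3} \approx 3.1826 \cdot 10^{12}$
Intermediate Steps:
$D{\left(I \right)} = 55$
$f{\left(F \right)} = \frac{F}{6}$
$Q{\left(q,t \right)} = 4 q$
$\left(-4153080 + Q{\left(-1982,D{\left(-26 \right)} \right)}\right) \left(f{\left(-1867 \right)} - 764557\right) = \left(-4153080 + 4 \left(-1982\right)\right) \left(\frac{1}{6} \left(-1867\right) - 764557\right) = \left(-4153080 - 7928\right) \left(- \frac{1867}{6} - 764557\right) = \left(-4161008\right) \left(- \frac{4589209}{6}\right) = \frac{9547867681336}{3}$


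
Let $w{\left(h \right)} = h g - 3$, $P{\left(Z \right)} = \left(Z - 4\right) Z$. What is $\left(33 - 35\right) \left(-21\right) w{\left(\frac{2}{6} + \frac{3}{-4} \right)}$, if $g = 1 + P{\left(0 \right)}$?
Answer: $- \frac{287}{2} \approx -143.5$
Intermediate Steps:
$P{\left(Z \right)} = Z \left(-4 + Z\right)$ ($P{\left(Z \right)} = \left(-4 + Z\right) Z = Z \left(-4 + Z\right)$)
$g = 1$ ($g = 1 + 0 \left(-4 + 0\right) = 1 + 0 \left(-4\right) = 1 + 0 = 1$)
$w{\left(h \right)} = -3 + h$ ($w{\left(h \right)} = h 1 - 3 = h - 3 = -3 + h$)
$\left(33 - 35\right) \left(-21\right) w{\left(\frac{2}{6} + \frac{3}{-4} \right)} = \left(33 - 35\right) \left(-21\right) \left(-3 + \left(\frac{2}{6} + \frac{3}{-4}\right)\right) = \left(-2\right) \left(-21\right) \left(-3 + \left(2 \cdot \frac{1}{6} + 3 \left(- \frac{1}{4}\right)\right)\right) = 42 \left(-3 + \left(\frac{1}{3} - \frac{3}{4}\right)\right) = 42 \left(-3 - \frac{5}{12}\right) = 42 \left(- \frac{41}{12}\right) = - \frac{287}{2}$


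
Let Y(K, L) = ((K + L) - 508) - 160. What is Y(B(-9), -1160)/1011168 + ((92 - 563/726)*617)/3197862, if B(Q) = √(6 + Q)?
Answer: 257470014277/16302610935864 + I*√3/1011168 ≈ 0.015793 + 1.7129e-6*I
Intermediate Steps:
Y(K, L) = -668 + K + L (Y(K, L) = (-508 + K + L) - 160 = -668 + K + L)
Y(B(-9), -1160)/1011168 + ((92 - 563/726)*617)/3197862 = (-668 + √(6 - 9) - 1160)/1011168 + ((92 - 563/726)*617)/3197862 = (-668 + √(-3) - 1160)*(1/1011168) + ((92 - 563*1/726)*617)*(1/3197862) = (-668 + I*√3 - 1160)*(1/1011168) + ((92 - 563/726)*617)*(1/3197862) = (-1828 + I*√3)*(1/1011168) + ((66229/726)*617)*(1/3197862) = (-457/252792 + I*√3/1011168) + (40863293/726)*(1/3197862) = (-457/252792 + I*√3/1011168) + 40863293/2321647812 = 257470014277/16302610935864 + I*√3/1011168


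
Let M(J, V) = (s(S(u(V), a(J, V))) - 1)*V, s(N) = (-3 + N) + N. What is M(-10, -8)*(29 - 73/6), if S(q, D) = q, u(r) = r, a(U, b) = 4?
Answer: 8080/3 ≈ 2693.3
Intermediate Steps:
s(N) = -3 + 2*N
M(J, V) = V*(-4 + 2*V) (M(J, V) = ((-3 + 2*V) - 1)*V = (-4 + 2*V)*V = V*(-4 + 2*V))
M(-10, -8)*(29 - 73/6) = (2*(-8)*(-2 - 8))*(29 - 73/6) = (2*(-8)*(-10))*(29 - 73*1/6) = 160*(29 - 73/6) = 160*(101/6) = 8080/3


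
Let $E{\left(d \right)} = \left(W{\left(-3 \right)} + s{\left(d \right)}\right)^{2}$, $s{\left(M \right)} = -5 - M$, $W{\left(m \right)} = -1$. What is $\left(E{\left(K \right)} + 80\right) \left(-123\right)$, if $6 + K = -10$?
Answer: $-22140$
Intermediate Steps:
$K = -16$ ($K = -6 - 10 = -16$)
$E{\left(d \right)} = \left(-6 - d\right)^{2}$ ($E{\left(d \right)} = \left(-1 - \left(5 + d\right)\right)^{2} = \left(-6 - d\right)^{2}$)
$\left(E{\left(K \right)} + 80\right) \left(-123\right) = \left(\left(6 - 16\right)^{2} + 80\right) \left(-123\right) = \left(\left(-10\right)^{2} + 80\right) \left(-123\right) = \left(100 + 80\right) \left(-123\right) = 180 \left(-123\right) = -22140$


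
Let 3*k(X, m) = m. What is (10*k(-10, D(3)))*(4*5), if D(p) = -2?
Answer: -400/3 ≈ -133.33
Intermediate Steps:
k(X, m) = m/3
(10*k(-10, D(3)))*(4*5) = (10*((⅓)*(-2)))*(4*5) = (10*(-⅔))*20 = -20/3*20 = -400/3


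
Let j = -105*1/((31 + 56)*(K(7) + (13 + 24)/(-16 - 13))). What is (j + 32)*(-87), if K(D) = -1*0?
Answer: -106053/37 ≈ -2866.3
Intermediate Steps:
K(D) = 0
j = 35/37 (j = -105*1/((0 + (13 + 24)/(-16 - 13))*(31 + 56)) = -105*1/(87*(0 + 37/(-29))) = -105*1/(87*(0 + 37*(-1/29))) = -105*1/(87*(0 - 37/29)) = -105/(87*(-37/29)) = -105/(-111) = -105*(-1/111) = 35/37 ≈ 0.94595)
(j + 32)*(-87) = (35/37 + 32)*(-87) = (1219/37)*(-87) = -106053/37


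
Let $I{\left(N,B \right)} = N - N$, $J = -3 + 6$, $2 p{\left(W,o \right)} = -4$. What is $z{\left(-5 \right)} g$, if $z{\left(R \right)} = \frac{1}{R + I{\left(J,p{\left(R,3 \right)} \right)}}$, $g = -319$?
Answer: $\frac{319}{5} \approx 63.8$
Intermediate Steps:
$p{\left(W,o \right)} = -2$ ($p{\left(W,o \right)} = \frac{1}{2} \left(-4\right) = -2$)
$J = 3$
$I{\left(N,B \right)} = 0$
$z{\left(R \right)} = \frac{1}{R}$ ($z{\left(R \right)} = \frac{1}{R + 0} = \frac{1}{R}$)
$z{\left(-5 \right)} g = \frac{1}{-5} \left(-319\right) = \left(- \frac{1}{5}\right) \left(-319\right) = \frac{319}{5}$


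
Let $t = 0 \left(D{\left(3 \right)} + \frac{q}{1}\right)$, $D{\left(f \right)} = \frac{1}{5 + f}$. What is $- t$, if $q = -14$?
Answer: $0$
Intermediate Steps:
$t = 0$ ($t = 0 \left(\frac{1}{5 + 3} - \frac{14}{1}\right) = 0 \left(\frac{1}{8} - 14\right) = 0 \left(- \frac{111}{8}\right) = 0$)
$- t = \left(-1\right) 0 = 0$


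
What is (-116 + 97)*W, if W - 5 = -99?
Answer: 1786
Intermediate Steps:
W = -94 (W = 5 - 99 = -94)
(-116 + 97)*W = (-116 + 97)*(-94) = -19*(-94) = 1786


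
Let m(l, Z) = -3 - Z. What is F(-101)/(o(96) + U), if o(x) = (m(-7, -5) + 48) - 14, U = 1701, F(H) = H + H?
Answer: -202/1737 ≈ -0.11629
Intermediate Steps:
F(H) = 2*H
o(x) = 36 (o(x) = ((-3 - 1*(-5)) + 48) - 14 = ((-3 + 5) + 48) - 14 = (2 + 48) - 14 = 50 - 14 = 36)
F(-101)/(o(96) + U) = (2*(-101))/(36 + 1701) = -202/1737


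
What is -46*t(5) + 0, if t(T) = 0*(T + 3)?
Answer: 0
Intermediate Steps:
t(T) = 0 (t(T) = 0*(3 + T) = 0)
-46*t(5) + 0 = -46*0 + 0 = 0 + 0 = 0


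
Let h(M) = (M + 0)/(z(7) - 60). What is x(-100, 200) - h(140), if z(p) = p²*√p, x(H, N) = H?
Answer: -1329100/13207 - 6860*√7/13207 ≈ -102.01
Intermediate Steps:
z(p) = p^(5/2)
h(M) = M/(-60 + 49*√7) (h(M) = (M + 0)/(7^(5/2) - 60) = M/(49*√7 - 60) = M/(-60 + 49*√7))
x(-100, 200) - h(140) = -100 - ((60/13207)*140 + (49/13207)*140*√7) = -100 - (8400/13207 + 6860*√7/13207) = -100 + (-8400/13207 - 6860*√7/13207) = -1329100/13207 - 6860*√7/13207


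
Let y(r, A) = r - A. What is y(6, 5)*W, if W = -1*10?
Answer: -10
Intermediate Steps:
W = -10
y(6, 5)*W = (6 - 1*5)*(-10) = (6 - 5)*(-10) = 1*(-10) = -10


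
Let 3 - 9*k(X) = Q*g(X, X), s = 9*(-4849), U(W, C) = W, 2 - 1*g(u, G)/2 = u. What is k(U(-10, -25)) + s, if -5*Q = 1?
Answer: -654602/15 ≈ -43640.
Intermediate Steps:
Q = -⅕ (Q = -⅕*1 = -⅕ ≈ -0.20000)
g(u, G) = 4 - 2*u
s = -43641
k(X) = 19/45 - 2*X/45 (k(X) = ⅓ - (-1)*(4 - 2*X)/45 = ⅓ - (-⅘ + 2*X/5)/9 = ⅓ + (4/45 - 2*X/45) = 19/45 - 2*X/45)
k(U(-10, -25)) + s = (19/45 - 2/45*(-10)) - 43641 = (19/45 + 4/9) - 43641 = 13/15 - 43641 = -654602/15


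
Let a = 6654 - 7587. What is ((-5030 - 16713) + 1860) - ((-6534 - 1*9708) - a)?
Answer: -4574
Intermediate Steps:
a = -933
((-5030 - 16713) + 1860) - ((-6534 - 1*9708) - a) = ((-5030 - 16713) + 1860) - ((-6534 - 1*9708) - 1*(-933)) = (-21743 + 1860) - ((-6534 - 9708) + 933) = -19883 - (-16242 + 933) = -19883 - 1*(-15309) = -19883 + 15309 = -4574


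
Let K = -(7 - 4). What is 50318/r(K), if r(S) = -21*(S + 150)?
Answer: -50318/3087 ≈ -16.300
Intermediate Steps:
K = -3 (K = -1*3 = -3)
r(S) = -3150 - 21*S (r(S) = -21*(150 + S) = -3150 - 21*S)
50318/r(K) = 50318/(-3150 - 21*(-3)) = 50318/(-3150 + 63) = 50318/(-3087) = 50318*(-1/3087) = -50318/3087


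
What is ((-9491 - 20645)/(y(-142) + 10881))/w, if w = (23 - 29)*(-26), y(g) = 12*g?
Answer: -7534/357903 ≈ -0.021050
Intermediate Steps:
w = 156 (w = -6*(-26) = 156)
((-9491 - 20645)/(y(-142) + 10881))/w = ((-9491 - 20645)/(12*(-142) + 10881))/156 = -30136/(-1704 + 10881)*(1/156) = -30136/9177*(1/156) = -30136*1/9177*(1/156) = -30136/9177*1/156 = -7534/357903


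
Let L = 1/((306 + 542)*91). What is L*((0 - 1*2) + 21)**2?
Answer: 361/77168 ≈ 0.0046781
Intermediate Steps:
L = 1/77168 (L = (1/91)/848 = (1/848)*(1/91) = 1/77168 ≈ 1.2959e-5)
L*((0 - 1*2) + 21)**2 = ((0 - 1*2) + 21)**2/77168 = ((0 - 2) + 21)**2/77168 = (-2 + 21)**2/77168 = (1/77168)*19**2 = (1/77168)*361 = 361/77168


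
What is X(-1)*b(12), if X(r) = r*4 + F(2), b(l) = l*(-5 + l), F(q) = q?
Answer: -168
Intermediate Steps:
X(r) = 2 + 4*r (X(r) = r*4 + 2 = 4*r + 2 = 2 + 4*r)
X(-1)*b(12) = (2 + 4*(-1))*(12*(-5 + 12)) = (2 - 4)*(12*7) = -2*84 = -168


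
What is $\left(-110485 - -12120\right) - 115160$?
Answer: $-213525$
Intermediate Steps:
$\left(-110485 - -12120\right) - 115160 = \left(-110485 + \left(-120 + 12240\right)\right) - 115160 = \left(-110485 + 12120\right) - 115160 = -98365 - 115160 = -213525$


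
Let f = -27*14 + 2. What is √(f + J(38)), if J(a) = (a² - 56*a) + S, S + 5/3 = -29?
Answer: 2*I*√2454/3 ≈ 33.025*I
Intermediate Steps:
S = -92/3 (S = -5/3 - 29 = -92/3 ≈ -30.667)
J(a) = -92/3 + a² - 56*a (J(a) = (a² - 56*a) - 92/3 = -92/3 + a² - 56*a)
f = -376 (f = -378 + 2 = -376)
√(f + J(38)) = √(-376 + (-92/3 + 38² - 56*38)) = √(-376 + (-92/3 + 1444 - 2128)) = √(-376 - 2144/3) = √(-3272/3) = 2*I*√2454/3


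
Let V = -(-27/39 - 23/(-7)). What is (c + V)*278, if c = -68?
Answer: -1785872/91 ≈ -19625.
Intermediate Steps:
V = -236/91 (V = -(-27*1/39 - 23*(-⅐)) = -(-9/13 + 23/7) = -1*236/91 = -236/91 ≈ -2.5934)
(c + V)*278 = (-68 - 236/91)*278 = -6424/91*278 = -1785872/91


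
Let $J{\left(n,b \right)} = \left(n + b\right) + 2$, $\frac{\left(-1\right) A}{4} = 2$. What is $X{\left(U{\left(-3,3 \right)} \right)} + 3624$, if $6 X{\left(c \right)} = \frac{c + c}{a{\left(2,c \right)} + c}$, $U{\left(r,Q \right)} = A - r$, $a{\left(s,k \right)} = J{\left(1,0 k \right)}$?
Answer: $\frac{21749}{6} \approx 3624.8$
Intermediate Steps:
$A = -8$ ($A = \left(-4\right) 2 = -8$)
$J{\left(n,b \right)} = 2 + b + n$ ($J{\left(n,b \right)} = \left(b + n\right) + 2 = 2 + b + n$)
$a{\left(s,k \right)} = 3$ ($a{\left(s,k \right)} = 2 + 0 k + 1 = 2 + 0 + 1 = 3$)
$U{\left(r,Q \right)} = -8 - r$
$X{\left(c \right)} = \frac{c}{3 \left(3 + c\right)}$ ($X{\left(c \right)} = \frac{\left(c + c\right) \frac{1}{3 + c}}{6} = \frac{2 c \frac{1}{3 + c}}{6} = \frac{c}{3 \left(3 + c\right)}$)
$X{\left(U{\left(-3,3 \right)} \right)} + 3624 = \frac{-8 - -3}{3 \left(3 - 5\right)} + 3624 = \frac{-8 + 3}{3 \left(3 + \left(-8 + 3\right)\right)} + 3624 = \frac{1}{3} \left(-5\right) \frac{1}{3 - 5} + 3624 = \frac{1}{3} \left(-5\right) \frac{1}{-2} + 3624 = \frac{1}{3} \left(-5\right) \left(- \frac{1}{2}\right) + 3624 = \frac{5}{6} + 3624 = \frac{21749}{6}$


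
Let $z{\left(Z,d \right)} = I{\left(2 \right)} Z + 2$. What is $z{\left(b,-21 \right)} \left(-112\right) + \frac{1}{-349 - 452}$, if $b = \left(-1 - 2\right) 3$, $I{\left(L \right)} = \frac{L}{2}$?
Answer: $\frac{627983}{801} \approx 784.0$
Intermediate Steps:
$I{\left(L \right)} = \frac{L}{2}$ ($I{\left(L \right)} = L \frac{1}{2} = \frac{L}{2}$)
$b = -9$ ($b = \left(-3\right) 3 = -9$)
$z{\left(Z,d \right)} = 2 + Z$ ($z{\left(Z,d \right)} = \frac{1}{2} \cdot 2 Z + 2 = 1 Z + 2 = Z + 2 = 2 + Z$)
$z{\left(b,-21 \right)} \left(-112\right) + \frac{1}{-349 - 452} = \left(2 - 9\right) \left(-112\right) + \frac{1}{-349 - 452} = \left(-7\right) \left(-112\right) + \frac{1}{-801} = 784 - \frac{1}{801} = \frac{627983}{801}$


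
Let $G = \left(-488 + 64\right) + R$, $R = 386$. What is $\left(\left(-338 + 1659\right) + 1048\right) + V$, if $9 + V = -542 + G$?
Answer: $1780$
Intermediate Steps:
$G = -38$ ($G = \left(-488 + 64\right) + 386 = -424 + 386 = -38$)
$V = -589$ ($V = -9 - 580 = -589$)
$\left(\left(-338 + 1659\right) + 1048\right) + V = \left(\left(-338 + 1659\right) + 1048\right) - 589 = \left(1321 + 1048\right) - 589 = 2369 - 589 = 1780$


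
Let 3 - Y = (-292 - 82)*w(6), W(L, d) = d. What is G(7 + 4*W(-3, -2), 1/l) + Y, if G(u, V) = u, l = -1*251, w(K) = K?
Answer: 2246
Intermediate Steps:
l = -251
Y = 2247 (Y = 3 - (-292 - 82)*6 = 3 - (-374)*6 = 3 - 1*(-2244) = 3 + 2244 = 2247)
G(7 + 4*W(-3, -2), 1/l) + Y = (7 + 4*(-2)) + 2247 = (7 - 8) + 2247 = -1 + 2247 = 2246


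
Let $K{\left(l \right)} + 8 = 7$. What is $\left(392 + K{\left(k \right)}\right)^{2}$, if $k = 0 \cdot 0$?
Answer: $152881$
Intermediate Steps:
$k = 0$
$K{\left(l \right)} = -1$ ($K{\left(l \right)} = -8 + 7 = -1$)
$\left(392 + K{\left(k \right)}\right)^{2} = \left(392 - 1\right)^{2} = 391^{2} = 152881$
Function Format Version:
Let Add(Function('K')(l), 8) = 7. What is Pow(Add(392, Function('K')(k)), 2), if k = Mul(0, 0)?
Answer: 152881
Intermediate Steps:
k = 0
Function('K')(l) = -1 (Function('K')(l) = Add(-8, 7) = -1)
Pow(Add(392, Function('K')(k)), 2) = Pow(Add(392, -1), 2) = Pow(391, 2) = 152881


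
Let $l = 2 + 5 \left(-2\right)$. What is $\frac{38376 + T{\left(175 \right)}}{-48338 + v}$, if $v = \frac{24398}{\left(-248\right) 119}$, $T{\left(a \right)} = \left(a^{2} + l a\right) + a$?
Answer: $- \frac{1000102656}{713287727} \approx -1.4021$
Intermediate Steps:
$l = -8$ ($l = 2 - 10 = -8$)
$T{\left(a \right)} = a^{2} - 7 a$ ($T{\left(a \right)} = \left(a^{2} - 8 a\right) + a = a^{2} - 7 a$)
$v = - \frac{12199}{14756}$ ($v = \frac{24398}{-29512} = 24398 \left(- \frac{1}{29512}\right) = - \frac{12199}{14756} \approx -0.82671$)
$\frac{38376 + T{\left(175 \right)}}{-48338 + v} = \frac{38376 + 175 \left(-7 + 175\right)}{-48338 - \frac{12199}{14756}} = \frac{38376 + 175 \cdot 168}{- \frac{713287727}{14756}} = \left(38376 + 29400\right) \left(- \frac{14756}{713287727}\right) = 67776 \left(- \frac{14756}{713287727}\right) = - \frac{1000102656}{713287727}$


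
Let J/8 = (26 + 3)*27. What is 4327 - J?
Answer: -1937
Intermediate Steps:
J = 6264 (J = 8*((26 + 3)*27) = 8*(29*27) = 8*783 = 6264)
4327 - J = 4327 - 1*6264 = 4327 - 6264 = -1937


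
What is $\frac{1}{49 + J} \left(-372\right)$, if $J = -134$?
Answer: $\frac{372}{85} \approx 4.3765$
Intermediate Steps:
$\frac{1}{49 + J} \left(-372\right) = \frac{1}{49 - 134} \left(-372\right) = \frac{1}{-85} \left(-372\right) = \left(- \frac{1}{85}\right) \left(-372\right) = \frac{372}{85}$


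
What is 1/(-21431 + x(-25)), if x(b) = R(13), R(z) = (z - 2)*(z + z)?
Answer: -1/21145 ≈ -4.7293e-5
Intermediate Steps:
R(z) = 2*z*(-2 + z) (R(z) = (-2 + z)*(2*z) = 2*z*(-2 + z))
x(b) = 286 (x(b) = 2*13*(-2 + 13) = 2*13*11 = 286)
1/(-21431 + x(-25)) = 1/(-21431 + 286) = 1/(-21145) = -1/21145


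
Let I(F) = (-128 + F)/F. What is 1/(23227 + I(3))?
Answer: 3/69556 ≈ 4.3131e-5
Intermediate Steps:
I(F) = (-128 + F)/F
1/(23227 + I(3)) = 1/(23227 + (-128 + 3)/3) = 1/(23227 + (1/3)*(-125)) = 1/(23227 - 125/3) = 1/(69556/3) = 3/69556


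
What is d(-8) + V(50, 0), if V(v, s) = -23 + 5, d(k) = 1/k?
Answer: -145/8 ≈ -18.125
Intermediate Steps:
V(v, s) = -18
d(-8) + V(50, 0) = 1/(-8) - 18 = -⅛ - 18 = -145/8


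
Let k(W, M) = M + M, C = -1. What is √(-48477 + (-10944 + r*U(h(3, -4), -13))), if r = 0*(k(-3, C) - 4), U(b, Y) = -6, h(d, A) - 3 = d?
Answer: I*√59421 ≈ 243.76*I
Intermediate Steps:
h(d, A) = 3 + d
k(W, M) = 2*M
r = 0 (r = 0*(2*(-1) - 4) = 0*(-2 - 4) = 0*(-6) = 0)
√(-48477 + (-10944 + r*U(h(3, -4), -13))) = √(-48477 + (-10944 + 0*(-6))) = √(-48477 + (-10944 + 0)) = √(-48477 - 10944) = √(-59421) = I*√59421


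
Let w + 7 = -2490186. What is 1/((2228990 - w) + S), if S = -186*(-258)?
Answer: 1/4767171 ≈ 2.0977e-7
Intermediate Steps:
w = -2490193 (w = -7 - 2490186 = -2490193)
S = 47988
1/((2228990 - w) + S) = 1/((2228990 - 1*(-2490193)) + 47988) = 1/((2228990 + 2490193) + 47988) = 1/(4719183 + 47988) = 1/4767171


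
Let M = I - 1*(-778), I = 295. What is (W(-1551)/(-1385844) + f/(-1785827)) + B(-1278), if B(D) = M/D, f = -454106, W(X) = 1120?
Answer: -154485733757321/263574467913222 ≈ -0.58612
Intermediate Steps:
M = 1073 (M = 295 - 1*(-778) = 295 + 778 = 1073)
B(D) = 1073/D
(W(-1551)/(-1385844) + f/(-1785827)) + B(-1278) = (1120/(-1385844) - 454106/(-1785827)) + 1073/(-1278) = (1120*(-1/1385844) - 454106*(-1/1785827)) + 1073*(-1/1278) = (-280/346461 + 454106/1785827) - 1073/1278 = 156829987306/618719408247 - 1073/1278 = -154485733757321/263574467913222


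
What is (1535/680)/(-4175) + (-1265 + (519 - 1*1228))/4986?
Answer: -187061317/471841800 ≈ -0.39645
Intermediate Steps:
(1535/680)/(-4175) + (-1265 + (519 - 1*1228))/4986 = (1535*(1/680))*(-1/4175) + (-1265 + (519 - 1228))*(1/4986) = (307/136)*(-1/4175) + (-1265 - 709)*(1/4986) = -307/567800 - 1974*1/4986 = -307/567800 - 329/831 = -187061317/471841800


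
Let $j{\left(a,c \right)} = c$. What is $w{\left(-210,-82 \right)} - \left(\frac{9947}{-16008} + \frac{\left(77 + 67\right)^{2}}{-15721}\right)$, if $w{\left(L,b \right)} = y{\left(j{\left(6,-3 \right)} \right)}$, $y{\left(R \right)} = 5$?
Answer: $\frac{60228535}{8677992} \approx 6.9404$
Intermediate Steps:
$w{\left(L,b \right)} = 5$
$w{\left(-210,-82 \right)} - \left(\frac{9947}{-16008} + \frac{\left(77 + 67\right)^{2}}{-15721}\right) = 5 - \left(\frac{9947}{-16008} + \frac{\left(77 + 67\right)^{2}}{-15721}\right) = 5 - \left(9947 \left(- \frac{1}{16008}\right) + 144^{2} \left(- \frac{1}{15721}\right)\right) = 5 - \left(- \frac{343}{552} + 20736 \left(- \frac{1}{15721}\right)\right) = 5 - \left(- \frac{343}{552} - \frac{20736}{15721}\right) = 5 - - \frac{16838575}{8677992} = 5 + \frac{16838575}{8677992} = \frac{60228535}{8677992}$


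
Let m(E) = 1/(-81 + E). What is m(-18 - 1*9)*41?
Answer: -41/108 ≈ -0.37963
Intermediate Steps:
m(-18 - 1*9)*41 = 41/(-81 + (-18 - 1*9)) = 41/(-81 + (-18 - 9)) = 41/(-81 - 27) = 41/(-108) = -1/108*41 = -41/108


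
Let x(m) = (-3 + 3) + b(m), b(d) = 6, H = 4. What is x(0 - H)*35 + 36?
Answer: 246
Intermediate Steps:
x(m) = 6 (x(m) = (-3 + 3) + 6 = 0 + 6 = 6)
x(0 - H)*35 + 36 = 6*35 + 36 = 210 + 36 = 246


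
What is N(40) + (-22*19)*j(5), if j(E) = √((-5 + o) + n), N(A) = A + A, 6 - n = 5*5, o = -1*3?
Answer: 80 - 1254*I*√3 ≈ 80.0 - 2172.0*I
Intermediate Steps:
o = -3
n = -19 (n = 6 - 5*5 = 6 - 1*25 = 6 - 25 = -19)
N(A) = 2*A
j(E) = 3*I*√3 (j(E) = √((-5 - 3) - 19) = √(-8 - 19) = √(-27) = 3*I*√3)
N(40) + (-22*19)*j(5) = 2*40 + (-22*19)*(3*I*√3) = 80 - 1254*I*√3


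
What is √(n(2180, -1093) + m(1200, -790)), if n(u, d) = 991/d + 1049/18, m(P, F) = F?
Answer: I*√31508437826/6558 ≈ 27.067*I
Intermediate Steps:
n(u, d) = 1049/18 + 991/d (n(u, d) = 991/d + 1049*(1/18) = 991/d + 1049/18 = 1049/18 + 991/d)
√(n(2180, -1093) + m(1200, -790)) = √((1049/18 + 991/(-1093)) - 790) = √((1049/18 + 991*(-1/1093)) - 790) = √((1049/18 - 991/1093) - 790) = √(1128719/19674 - 790) = √(-14413741/19674) = I*√31508437826/6558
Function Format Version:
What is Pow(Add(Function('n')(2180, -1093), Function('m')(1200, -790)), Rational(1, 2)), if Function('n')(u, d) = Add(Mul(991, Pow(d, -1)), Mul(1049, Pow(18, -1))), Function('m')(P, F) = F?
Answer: Mul(Rational(1, 6558), I, Pow(31508437826, Rational(1, 2))) ≈ Mul(27.067, I)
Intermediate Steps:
Function('n')(u, d) = Add(Rational(1049, 18), Mul(991, Pow(d, -1))) (Function('n')(u, d) = Add(Mul(991, Pow(d, -1)), Mul(1049, Rational(1, 18))) = Add(Mul(991, Pow(d, -1)), Rational(1049, 18)) = Add(Rational(1049, 18), Mul(991, Pow(d, -1))))
Pow(Add(Function('n')(2180, -1093), Function('m')(1200, -790)), Rational(1, 2)) = Pow(Add(Add(Rational(1049, 18), Mul(991, Pow(-1093, -1))), -790), Rational(1, 2)) = Pow(Add(Add(Rational(1049, 18), Mul(991, Rational(-1, 1093))), -790), Rational(1, 2)) = Pow(Add(Add(Rational(1049, 18), Rational(-991, 1093)), -790), Rational(1, 2)) = Pow(Add(Rational(1128719, 19674), -790), Rational(1, 2)) = Pow(Rational(-14413741, 19674), Rational(1, 2)) = Mul(Rational(1, 6558), I, Pow(31508437826, Rational(1, 2)))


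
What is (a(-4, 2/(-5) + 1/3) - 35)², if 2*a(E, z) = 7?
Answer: 3969/4 ≈ 992.25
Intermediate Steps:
a(E, z) = 7/2 (a(E, z) = (½)*7 = 7/2)
(a(-4, 2/(-5) + 1/3) - 35)² = (7/2 - 35)² = (-63/2)² = 3969/4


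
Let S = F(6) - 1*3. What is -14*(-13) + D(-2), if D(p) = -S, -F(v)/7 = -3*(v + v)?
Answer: -67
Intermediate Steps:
F(v) = 42*v (F(v) = -(-21)*(v + v) = -(-21)*2*v = -(-42)*v = 42*v)
S = 249 (S = 42*6 - 1*3 = 252 - 3 = 249)
D(p) = -249 (D(p) = -1*249 = -249)
-14*(-13) + D(-2) = -14*(-13) - 249 = 182 - 249 = -67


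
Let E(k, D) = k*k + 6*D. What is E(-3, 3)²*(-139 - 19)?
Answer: -115182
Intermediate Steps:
E(k, D) = k² + 6*D
E(-3, 3)²*(-139 - 19) = ((-3)² + 6*3)²*(-139 - 19) = (9 + 18)²*(-158) = 27²*(-158) = 729*(-158) = -115182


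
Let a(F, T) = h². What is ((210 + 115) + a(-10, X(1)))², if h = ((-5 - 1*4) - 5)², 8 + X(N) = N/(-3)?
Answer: 1500865081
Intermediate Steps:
X(N) = -8 - N/3 (X(N) = -8 + N/(-3) = -8 + N*(-⅓) = -8 - N/3)
h = 196 (h = ((-5 - 4) - 5)² = (-9 - 5)² = (-14)² = 196)
a(F, T) = 38416 (a(F, T) = 196² = 38416)
((210 + 115) + a(-10, X(1)))² = ((210 + 115) + 38416)² = (325 + 38416)² = 38741² = 1500865081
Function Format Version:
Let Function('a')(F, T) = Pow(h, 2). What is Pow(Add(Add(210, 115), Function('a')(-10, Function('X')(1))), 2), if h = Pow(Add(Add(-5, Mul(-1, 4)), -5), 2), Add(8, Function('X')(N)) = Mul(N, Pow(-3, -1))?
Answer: 1500865081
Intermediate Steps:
Function('X')(N) = Add(-8, Mul(Rational(-1, 3), N)) (Function('X')(N) = Add(-8, Mul(N, Pow(-3, -1))) = Add(-8, Mul(N, Rational(-1, 3))) = Add(-8, Mul(Rational(-1, 3), N)))
h = 196 (h = Pow(Add(Add(-5, -4), -5), 2) = Pow(Add(-9, -5), 2) = Pow(-14, 2) = 196)
Function('a')(F, T) = 38416 (Function('a')(F, T) = Pow(196, 2) = 38416)
Pow(Add(Add(210, 115), Function('a')(-10, Function('X')(1))), 2) = Pow(Add(Add(210, 115), 38416), 2) = Pow(Add(325, 38416), 2) = Pow(38741, 2) = 1500865081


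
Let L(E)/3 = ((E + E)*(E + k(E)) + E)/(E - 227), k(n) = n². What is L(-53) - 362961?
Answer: -100752513/280 ≈ -3.5983e+5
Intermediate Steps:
L(E) = 3*(E + 2*E*(E + E²))/(-227 + E) (L(E) = 3*(((E + E)*(E + E²) + E)/(E - 227)) = 3*(((2*E)*(E + E²) + E)/(-227 + E)) = 3*((2*E*(E + E²) + E)/(-227 + E)) = 3*((E + 2*E*(E + E²))/(-227 + E)) = 3*(E + 2*E*(E + E²))/(-227 + E))
L(-53) - 362961 = 3*(-53)*(1 + 2*(-53) + 2*(-53)²)/(-227 - 53) - 362961 = 3*(-53)*(1 - 106 + 2*2809)/(-280) - 362961 = 3*(-53)*(-1/280)*(1 - 106 + 5618) - 362961 = 3*(-53)*(-1/280)*5513 - 362961 = 876567/280 - 362961 = -100752513/280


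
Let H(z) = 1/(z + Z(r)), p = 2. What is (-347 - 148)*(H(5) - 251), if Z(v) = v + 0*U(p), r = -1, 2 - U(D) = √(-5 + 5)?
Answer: 496485/4 ≈ 1.2412e+5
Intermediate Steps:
U(D) = 2 (U(D) = 2 - √(-5 + 5) = 2 - √0 = 2 - 1*0 = 2 + 0 = 2)
Z(v) = v (Z(v) = v + 0*2 = v + 0 = v)
H(z) = 1/(-1 + z) (H(z) = 1/(z - 1) = 1/(-1 + z))
(-347 - 148)*(H(5) - 251) = (-347 - 148)*(1/(-1 + 5) - 251) = -495*(1/4 - 251) = -495*(¼ - 251) = -495*(-1003/4) = 496485/4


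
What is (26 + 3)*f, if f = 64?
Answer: 1856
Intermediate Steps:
(26 + 3)*f = (26 + 3)*64 = 29*64 = 1856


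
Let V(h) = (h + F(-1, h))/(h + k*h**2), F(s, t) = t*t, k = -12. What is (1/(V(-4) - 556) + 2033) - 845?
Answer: 32369387/27247 ≈ 1188.0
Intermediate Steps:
F(s, t) = t**2
V(h) = (h + h**2)/(h - 12*h**2)
(1/(V(-4) - 556) + 2033) - 845 = (1/((1 - 4)/(1 - 12*(-4)) - 556) + 2033) - 845 = (1/(-3/(1 + 48) - 556) + 2033) - 845 = (1/(-3/49 - 556) + 2033) - 845 = (1/(-27247/49) + 2033) - 845 = (-49/27247 + 2033) - 845 = 55393102/27247 - 845 = 32369387/27247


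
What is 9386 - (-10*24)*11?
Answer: 12026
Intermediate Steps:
9386 - (-10*24)*11 = 9386 - (-240)*11 = 9386 - 1*(-2640) = 9386 + 2640 = 12026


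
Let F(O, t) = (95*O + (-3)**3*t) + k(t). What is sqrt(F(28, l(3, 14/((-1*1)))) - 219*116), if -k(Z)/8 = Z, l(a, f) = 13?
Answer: I*sqrt(23199) ≈ 152.31*I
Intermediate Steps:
k(Z) = -8*Z
F(O, t) = -35*t + 95*O (F(O, t) = (95*O + (-3)**3*t) - 8*t = (95*O - 27*t) - 8*t = (-27*t + 95*O) - 8*t = -35*t + 95*O)
sqrt(F(28, l(3, 14/((-1*1)))) - 219*116) = sqrt((-35*13 + 95*28) - 219*116) = sqrt((-455 + 2660) - 25404) = sqrt(2205 - 25404) = sqrt(-23199) = I*sqrt(23199)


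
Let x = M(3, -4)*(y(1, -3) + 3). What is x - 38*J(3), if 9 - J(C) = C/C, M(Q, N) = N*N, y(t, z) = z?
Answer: -304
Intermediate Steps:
M(Q, N) = N²
J(C) = 8 (J(C) = 9 - C/C = 9 - 1*1 = 9 - 1 = 8)
x = 0 (x = (-4)²*(-3 + 3) = 16*0 = 0)
x - 38*J(3) = 0 - 38*8 = 0 - 304 = -304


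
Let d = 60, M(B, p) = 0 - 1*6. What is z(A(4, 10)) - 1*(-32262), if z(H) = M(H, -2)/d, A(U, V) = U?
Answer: 322619/10 ≈ 32262.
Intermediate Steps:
M(B, p) = -6 (M(B, p) = 0 - 6 = -6)
z(H) = -⅒ (z(H) = -6/60 = -6*1/60 = -⅒)
z(A(4, 10)) - 1*(-32262) = -⅒ - 1*(-32262) = -⅒ + 32262 = 322619/10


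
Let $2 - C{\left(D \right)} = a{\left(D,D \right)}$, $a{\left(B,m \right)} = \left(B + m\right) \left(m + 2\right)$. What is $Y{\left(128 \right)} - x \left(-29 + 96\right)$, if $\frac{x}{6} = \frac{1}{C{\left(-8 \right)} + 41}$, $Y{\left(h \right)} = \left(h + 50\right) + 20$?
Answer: $\frac{10896}{53} \approx 205.58$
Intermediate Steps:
$a{\left(B,m \right)} = \left(2 + m\right) \left(B + m\right)$ ($a{\left(B,m \right)} = \left(B + m\right) \left(2 + m\right) = \left(2 + m\right) \left(B + m\right)$)
$Y{\left(h \right)} = 70 + h$ ($Y{\left(h \right)} = \left(50 + h\right) + 20 = 70 + h$)
$C{\left(D \right)} = 2 - 4 D - 2 D^{2}$ ($C{\left(D \right)} = 2 - \left(D^{2} + 2 D + 2 D + D D\right) = 2 - \left(D^{2} + 2 D + 2 D + D^{2}\right) = 2 - \left(2 D^{2} + 4 D\right) = 2 - 4 D - 2 D^{2}$)
$x = - \frac{6}{53}$ ($x = \frac{6}{\left(2 - -32 - 2 \left(-8\right)^{2}\right) + 41} = \frac{6}{\left(2 + 32 - 128\right) + 41} = \frac{6}{-94 + 41} = \frac{6}{-53} = 6 \left(- \frac{1}{53}\right) = - \frac{6}{53} \approx -0.11321$)
$Y{\left(128 \right)} - x \left(-29 + 96\right) = \left(70 + 128\right) - - \frac{6 \left(-29 + 96\right)}{53} = 198 - \left(- \frac{6}{53}\right) 67 = 198 - - \frac{402}{53} = 198 + \frac{402}{53} = \frac{10896}{53}$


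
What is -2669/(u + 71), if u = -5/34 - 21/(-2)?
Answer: -45373/1383 ≈ -32.808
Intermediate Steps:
u = 176/17 (u = -5*1/34 - 21*(-½) = -5/34 + 21/2 = 176/17 ≈ 10.353)
-2669/(u + 71) = -2669/(176/17 + 71) = -2669/(1383/17) = (17/1383)*(-2669) = -45373/1383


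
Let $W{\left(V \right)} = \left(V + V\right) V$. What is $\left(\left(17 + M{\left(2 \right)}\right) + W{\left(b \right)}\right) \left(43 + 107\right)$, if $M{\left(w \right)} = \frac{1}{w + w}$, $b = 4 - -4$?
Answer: $\frac{43575}{2} \approx 21788.0$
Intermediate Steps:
$b = 8$ ($b = 4 + 4 = 8$)
$M{\left(w \right)} = \frac{1}{2 w}$
$W{\left(V \right)} = 2 V^{2}$ ($W{\left(V \right)} = 2 V V = 2 V^{2}$)
$\left(\left(17 + M{\left(2 \right)}\right) + W{\left(b \right)}\right) \left(43 + 107\right) = \left(\left(17 + \frac{1}{2 \cdot 2}\right) + 2 \cdot 8^{2}\right) \left(43 + 107\right) = \left(\left(17 + \frac{1}{2} \cdot \frac{1}{2}\right) + 2 \cdot 64\right) 150 = \left(\left(17 + \frac{1}{4}\right) + 128\right) 150 = \left(\frac{69}{4} + 128\right) 150 = \frac{581}{4} \cdot 150 = \frac{43575}{2}$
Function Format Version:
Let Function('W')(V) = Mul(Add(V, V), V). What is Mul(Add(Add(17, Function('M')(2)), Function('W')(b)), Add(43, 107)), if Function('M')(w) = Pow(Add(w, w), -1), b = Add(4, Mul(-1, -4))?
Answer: Rational(43575, 2) ≈ 21788.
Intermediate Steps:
b = 8 (b = Add(4, 4) = 8)
Function('M')(w) = Mul(Rational(1, 2), Pow(w, -1)) (Function('M')(w) = Pow(Mul(2, w), -1) = Mul(Rational(1, 2), Pow(w, -1)))
Function('W')(V) = Mul(2, Pow(V, 2)) (Function('W')(V) = Mul(Mul(2, V), V) = Mul(2, Pow(V, 2)))
Mul(Add(Add(17, Function('M')(2)), Function('W')(b)), Add(43, 107)) = Mul(Add(Add(17, Mul(Rational(1, 2), Pow(2, -1))), Mul(2, Pow(8, 2))), Add(43, 107)) = Mul(Add(Add(17, Mul(Rational(1, 2), Rational(1, 2))), Mul(2, 64)), 150) = Mul(Add(Add(17, Rational(1, 4)), 128), 150) = Mul(Add(Rational(69, 4), 128), 150) = Mul(Rational(581, 4), 150) = Rational(43575, 2)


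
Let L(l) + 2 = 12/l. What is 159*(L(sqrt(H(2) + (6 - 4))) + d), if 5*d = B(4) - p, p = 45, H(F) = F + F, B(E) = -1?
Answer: -8904/5 + 318*sqrt(6) ≈ -1001.9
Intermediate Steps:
H(F) = 2*F
L(l) = -2 + 12/l
d = -46/5 (d = (-1 - 1*45)/5 = (-1 - 45)/5 = (1/5)*(-46) = -46/5 ≈ -9.2000)
159*(L(sqrt(H(2) + (6 - 4))) + d) = 159*((-2 + 12/(sqrt(2*2 + (6 - 4)))) - 46/5) = 159*((-2 + 12/(sqrt(4 + 2))) - 46/5) = 159*((-2 + 12/(sqrt(6))) - 46/5) = 159*((-2 + 12*(sqrt(6)/6)) - 46/5) = 159*((-2 + 2*sqrt(6)) - 46/5) = 159*(-56/5 + 2*sqrt(6)) = -8904/5 + 318*sqrt(6)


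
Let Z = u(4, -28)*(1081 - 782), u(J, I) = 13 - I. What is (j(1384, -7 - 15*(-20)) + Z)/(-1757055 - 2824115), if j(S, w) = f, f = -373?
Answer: -5943/2290585 ≈ -0.0025945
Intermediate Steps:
Z = 12259 (Z = (13 - 1*(-28))*(1081 - 782) = (13 + 28)*299 = 41*299 = 12259)
j(S, w) = -373
(j(1384, -7 - 15*(-20)) + Z)/(-1757055 - 2824115) = (-373 + 12259)/(-1757055 - 2824115) = 11886/(-4581170) = 11886*(-1/4581170) = -5943/2290585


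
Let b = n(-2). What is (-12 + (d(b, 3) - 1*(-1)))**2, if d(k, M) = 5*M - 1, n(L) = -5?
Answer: 9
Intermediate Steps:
b = -5
d(k, M) = -1 + 5*M
(-12 + (d(b, 3) - 1*(-1)))**2 = (-12 + ((-1 + 5*3) - 1*(-1)))**2 = (-12 + ((-1 + 15) + 1))**2 = (-12 + (14 + 1))**2 = (-12 + 15)**2 = 3**2 = 9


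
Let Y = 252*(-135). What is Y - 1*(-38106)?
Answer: 4086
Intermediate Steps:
Y = -34020
Y - 1*(-38106) = -34020 - 1*(-38106) = -34020 + 38106 = 4086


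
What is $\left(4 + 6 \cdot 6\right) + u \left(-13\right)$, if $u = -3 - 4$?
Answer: $131$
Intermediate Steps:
$u = -7$ ($u = -3 - 4 = -7$)
$\left(4 + 6 \cdot 6\right) + u \left(-13\right) = \left(4 + 6 \cdot 6\right) - -91 = \left(4 + 36\right) + 91 = 40 + 91 = 131$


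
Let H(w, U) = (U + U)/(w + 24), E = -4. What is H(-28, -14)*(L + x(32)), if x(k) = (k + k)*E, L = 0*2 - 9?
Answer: -1855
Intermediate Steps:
H(w, U) = 2*U/(24 + w) (H(w, U) = (2*U)/(24 + w) = 2*U/(24 + w))
L = -9 (L = 0 - 9 = -9)
x(k) = -8*k (x(k) = (k + k)*(-4) = (2*k)*(-4) = -8*k)
H(-28, -14)*(L + x(32)) = (2*(-14)/(24 - 28))*(-9 - 8*32) = (2*(-14)/(-4))*(-9 - 256) = (2*(-14)*(-¼))*(-265) = 7*(-265) = -1855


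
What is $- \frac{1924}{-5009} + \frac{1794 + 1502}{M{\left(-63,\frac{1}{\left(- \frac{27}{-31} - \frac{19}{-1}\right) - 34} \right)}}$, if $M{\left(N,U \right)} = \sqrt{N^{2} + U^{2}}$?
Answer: $\frac{1924}{5009} + \frac{1443648 \sqrt{761429797}}{761429797} \approx 52.702$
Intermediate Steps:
$- \frac{1924}{-5009} + \frac{1794 + 1502}{M{\left(-63,\frac{1}{\left(- \frac{27}{-31} - \frac{19}{-1}\right) - 34} \right)}} = - \frac{1924}{-5009} + \frac{1794 + 1502}{\sqrt{\left(-63\right)^{2} + \left(\frac{1}{\left(- \frac{27}{-31} - \frac{19}{-1}\right) - 34}\right)^{2}}} = \left(-1924\right) \left(- \frac{1}{5009}\right) + \frac{3296}{\sqrt{3969 + \left(\frac{1}{\left(\left(-27\right) \left(- \frac{1}{31}\right) - -19\right) - 34}\right)^{2}}} = \frac{1924}{5009} + \frac{3296}{\sqrt{3969 + \left(\frac{1}{\left(\frac{27}{31} + 19\right) - 34}\right)^{2}}} = \frac{1924}{5009} + \frac{3296}{\sqrt{3969 + \left(\frac{1}{\frac{616}{31} - 34}\right)^{2}}} = \frac{1924}{5009} + \frac{3296}{\sqrt{3969 + \left(\frac{1}{- \frac{438}{31}}\right)^{2}}} = \frac{1924}{5009} + \frac{3296}{\sqrt{3969 + \left(- \frac{31}{438}\right)^{2}}} = \frac{1924}{5009} + \frac{3296}{\sqrt{3969 + \frac{961}{191844}}} = \frac{1924}{5009} + \frac{3296}{\sqrt{\frac{761429797}{191844}}} = \frac{1924}{5009} + \frac{3296}{\frac{1}{438} \sqrt{761429797}} = \frac{1924}{5009} + 3296 \frac{438 \sqrt{761429797}}{761429797} = \frac{1924}{5009} + \frac{1443648 \sqrt{761429797}}{761429797}$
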